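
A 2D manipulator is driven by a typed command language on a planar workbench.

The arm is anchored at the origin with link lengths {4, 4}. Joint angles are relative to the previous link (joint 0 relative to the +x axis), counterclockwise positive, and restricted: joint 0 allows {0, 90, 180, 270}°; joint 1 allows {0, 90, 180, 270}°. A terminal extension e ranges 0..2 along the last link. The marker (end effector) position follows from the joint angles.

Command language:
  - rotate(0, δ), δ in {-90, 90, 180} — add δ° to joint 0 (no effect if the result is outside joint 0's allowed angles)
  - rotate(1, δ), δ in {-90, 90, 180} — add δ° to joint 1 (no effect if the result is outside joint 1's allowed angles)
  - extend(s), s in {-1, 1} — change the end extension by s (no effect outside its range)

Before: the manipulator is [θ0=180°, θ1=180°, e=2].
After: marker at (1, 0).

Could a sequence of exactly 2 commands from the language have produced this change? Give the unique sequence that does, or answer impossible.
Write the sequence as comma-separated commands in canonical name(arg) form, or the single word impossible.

extend(1), extend(-1)

key: running extend(-1) before extend(1) would end elsewhere — order is forced
begin: [θ0=180°, θ1=180°, e=2]
step 1 (extend(1)): [θ0=180°, θ1=180°, e=2]
step 2 (extend(-1)): [θ0=180°, θ1=180°, e=1]
uniquely the one of 64 2-step routes that fits.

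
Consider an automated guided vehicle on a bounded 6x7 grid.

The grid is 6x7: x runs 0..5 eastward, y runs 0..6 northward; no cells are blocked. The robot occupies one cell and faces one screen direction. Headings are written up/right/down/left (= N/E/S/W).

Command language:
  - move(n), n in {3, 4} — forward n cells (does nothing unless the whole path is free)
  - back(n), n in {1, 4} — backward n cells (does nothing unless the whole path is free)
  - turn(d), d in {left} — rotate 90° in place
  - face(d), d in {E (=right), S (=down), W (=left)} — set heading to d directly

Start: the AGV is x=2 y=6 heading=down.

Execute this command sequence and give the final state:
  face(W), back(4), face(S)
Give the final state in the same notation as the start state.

start: x=2 y=6 heading=down
step 1 (face(W)): x=2 y=6 heading=left
step 2 (back(4)): x=2 y=6 heading=left
step 3 (face(S)): x=2 y=6 heading=down

x=2 y=6 heading=down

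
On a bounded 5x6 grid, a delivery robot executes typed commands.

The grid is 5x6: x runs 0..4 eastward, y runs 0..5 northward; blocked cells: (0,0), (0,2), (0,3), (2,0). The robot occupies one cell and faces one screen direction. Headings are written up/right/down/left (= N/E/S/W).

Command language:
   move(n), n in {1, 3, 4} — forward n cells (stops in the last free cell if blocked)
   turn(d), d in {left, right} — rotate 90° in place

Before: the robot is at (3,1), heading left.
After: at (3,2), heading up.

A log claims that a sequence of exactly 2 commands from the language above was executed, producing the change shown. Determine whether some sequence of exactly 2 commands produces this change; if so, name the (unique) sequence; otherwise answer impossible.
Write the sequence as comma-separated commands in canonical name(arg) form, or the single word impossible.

key: order matters: swapping turn(right) and move(1) lands elsewhere
initial: at (3,1), heading left
t=1 turn(right) ⇒ at (3,1), heading up
t=2 move(1) ⇒ at (3,2), heading up
uniquely the one of 25 2-step routes that fits.

turn(right), move(1)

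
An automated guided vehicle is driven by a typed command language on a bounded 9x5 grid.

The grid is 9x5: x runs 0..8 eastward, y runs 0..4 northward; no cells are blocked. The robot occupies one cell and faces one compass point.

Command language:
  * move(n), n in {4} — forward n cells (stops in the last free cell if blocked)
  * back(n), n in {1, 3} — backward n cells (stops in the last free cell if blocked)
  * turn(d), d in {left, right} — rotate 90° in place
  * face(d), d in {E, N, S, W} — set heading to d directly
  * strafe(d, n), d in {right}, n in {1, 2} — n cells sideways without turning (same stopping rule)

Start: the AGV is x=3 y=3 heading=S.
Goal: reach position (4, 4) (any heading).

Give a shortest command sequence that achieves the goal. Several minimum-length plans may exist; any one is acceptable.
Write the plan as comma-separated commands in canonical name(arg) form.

turn(right), back(1), strafe(right, 1)

begin: x=3 y=3 heading=S
1. turn(right) → x=3 y=3 heading=W
2. back(1) → x=4 y=3 heading=W
3. strafe(right, 1) → x=4 y=4 heading=W
minimal: 3 command(s), checked below 3.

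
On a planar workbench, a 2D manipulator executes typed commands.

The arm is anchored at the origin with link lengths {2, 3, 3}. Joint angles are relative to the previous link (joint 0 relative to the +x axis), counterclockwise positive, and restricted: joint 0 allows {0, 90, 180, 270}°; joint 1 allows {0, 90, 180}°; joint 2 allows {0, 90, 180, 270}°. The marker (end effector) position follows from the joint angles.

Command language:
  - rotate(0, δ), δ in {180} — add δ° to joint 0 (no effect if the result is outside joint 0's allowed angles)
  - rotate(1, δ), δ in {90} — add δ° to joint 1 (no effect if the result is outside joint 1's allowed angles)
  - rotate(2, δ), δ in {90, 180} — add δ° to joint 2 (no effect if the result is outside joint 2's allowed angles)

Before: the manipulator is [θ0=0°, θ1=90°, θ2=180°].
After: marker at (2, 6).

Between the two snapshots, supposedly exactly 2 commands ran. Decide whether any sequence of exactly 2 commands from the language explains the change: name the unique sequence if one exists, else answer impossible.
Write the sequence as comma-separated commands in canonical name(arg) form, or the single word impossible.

t0: [θ0=0°, θ1=90°, θ2=180°]
step 1 (rotate(2, 90)): [θ0=0°, θ1=90°, θ2=270°]
step 2 (rotate(2, 90)): [θ0=0°, θ1=90°, θ2=0°]
no other 2-command option fits: unique.

rotate(2, 90), rotate(2, 90)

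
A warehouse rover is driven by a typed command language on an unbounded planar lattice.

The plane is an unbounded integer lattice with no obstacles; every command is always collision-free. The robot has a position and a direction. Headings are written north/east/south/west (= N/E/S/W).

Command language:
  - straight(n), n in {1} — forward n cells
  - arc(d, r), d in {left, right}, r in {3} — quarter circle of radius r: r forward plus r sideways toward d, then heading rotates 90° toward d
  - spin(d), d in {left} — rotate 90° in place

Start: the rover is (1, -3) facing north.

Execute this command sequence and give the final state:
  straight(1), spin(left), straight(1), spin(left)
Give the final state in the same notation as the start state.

initial: (1, -3) facing north
[1] after straight(1): (1, -2) facing north
[2] after spin(left): (1, -2) facing west
[3] after straight(1): (0, -2) facing west
[4] after spin(left): (0, -2) facing south

(0, -2) facing south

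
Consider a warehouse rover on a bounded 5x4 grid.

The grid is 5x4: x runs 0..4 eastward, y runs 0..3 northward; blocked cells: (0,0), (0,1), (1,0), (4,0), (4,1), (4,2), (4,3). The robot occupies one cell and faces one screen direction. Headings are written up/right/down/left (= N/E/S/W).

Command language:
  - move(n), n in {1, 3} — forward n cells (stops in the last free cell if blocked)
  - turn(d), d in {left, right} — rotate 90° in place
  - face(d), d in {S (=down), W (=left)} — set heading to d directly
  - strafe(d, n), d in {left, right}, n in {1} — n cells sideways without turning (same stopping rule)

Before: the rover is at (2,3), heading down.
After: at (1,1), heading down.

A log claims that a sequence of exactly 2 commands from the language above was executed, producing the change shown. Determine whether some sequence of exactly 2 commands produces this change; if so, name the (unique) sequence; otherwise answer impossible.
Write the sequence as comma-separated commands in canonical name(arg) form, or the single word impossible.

strafe(right, 1), move(3)

key: move(3) is stopped early by the blocked cell at (1,0)
start: at (2,3), heading down
step 1 (strafe(right, 1)): at (1,3), heading down
step 2 (move(3)): at (1,1), heading down
all 64 alternatives checked — unique.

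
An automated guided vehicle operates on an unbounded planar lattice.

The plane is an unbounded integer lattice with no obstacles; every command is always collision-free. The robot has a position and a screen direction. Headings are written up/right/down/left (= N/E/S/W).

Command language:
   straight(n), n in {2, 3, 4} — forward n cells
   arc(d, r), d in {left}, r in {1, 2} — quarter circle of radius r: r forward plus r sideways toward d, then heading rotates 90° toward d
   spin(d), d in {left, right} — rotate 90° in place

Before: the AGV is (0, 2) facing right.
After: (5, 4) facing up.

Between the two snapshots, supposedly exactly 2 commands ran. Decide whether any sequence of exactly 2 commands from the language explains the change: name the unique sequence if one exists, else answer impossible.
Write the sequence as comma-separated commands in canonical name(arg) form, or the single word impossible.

key: running arc(left, 2) before straight(3) would end elsewhere — order is forced
initial: (0, 2) facing right
[1] after straight(3): (3, 2) facing right
[2] after arc(left, 2): (5, 4) facing up
no rival 2-sequence matches.

straight(3), arc(left, 2)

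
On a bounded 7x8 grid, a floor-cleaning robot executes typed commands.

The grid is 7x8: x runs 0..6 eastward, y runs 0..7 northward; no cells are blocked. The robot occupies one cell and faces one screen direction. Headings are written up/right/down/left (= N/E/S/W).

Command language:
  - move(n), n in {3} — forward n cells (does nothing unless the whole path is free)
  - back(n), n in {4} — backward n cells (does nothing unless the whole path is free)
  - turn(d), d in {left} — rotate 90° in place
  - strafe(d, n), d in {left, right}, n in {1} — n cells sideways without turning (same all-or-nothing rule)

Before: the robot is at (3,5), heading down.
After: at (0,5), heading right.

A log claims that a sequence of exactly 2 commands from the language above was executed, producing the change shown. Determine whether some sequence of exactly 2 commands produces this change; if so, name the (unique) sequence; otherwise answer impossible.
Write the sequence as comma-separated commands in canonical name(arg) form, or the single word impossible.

impossible

every 2-command combo misses the target.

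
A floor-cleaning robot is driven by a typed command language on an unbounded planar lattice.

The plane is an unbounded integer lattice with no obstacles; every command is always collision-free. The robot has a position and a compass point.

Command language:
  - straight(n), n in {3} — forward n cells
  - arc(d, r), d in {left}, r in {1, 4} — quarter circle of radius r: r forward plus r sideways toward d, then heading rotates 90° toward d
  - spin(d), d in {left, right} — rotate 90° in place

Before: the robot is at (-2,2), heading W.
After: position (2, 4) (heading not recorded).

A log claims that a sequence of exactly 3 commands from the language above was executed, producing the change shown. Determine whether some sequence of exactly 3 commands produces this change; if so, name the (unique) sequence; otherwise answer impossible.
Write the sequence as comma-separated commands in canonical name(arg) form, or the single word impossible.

key: order matters: swapping arc(left, 1) and arc(left, 4) lands elsewhere
start: at (-2,2), heading W
t=1 arc(left, 1) ⇒ at (-3,1), heading S
t=2 arc(left, 1) ⇒ at (-2,0), heading E
t=3 arc(left, 4) ⇒ at (2,4), heading N
no other 3-command option fits: unique.

arc(left, 1), arc(left, 1), arc(left, 4)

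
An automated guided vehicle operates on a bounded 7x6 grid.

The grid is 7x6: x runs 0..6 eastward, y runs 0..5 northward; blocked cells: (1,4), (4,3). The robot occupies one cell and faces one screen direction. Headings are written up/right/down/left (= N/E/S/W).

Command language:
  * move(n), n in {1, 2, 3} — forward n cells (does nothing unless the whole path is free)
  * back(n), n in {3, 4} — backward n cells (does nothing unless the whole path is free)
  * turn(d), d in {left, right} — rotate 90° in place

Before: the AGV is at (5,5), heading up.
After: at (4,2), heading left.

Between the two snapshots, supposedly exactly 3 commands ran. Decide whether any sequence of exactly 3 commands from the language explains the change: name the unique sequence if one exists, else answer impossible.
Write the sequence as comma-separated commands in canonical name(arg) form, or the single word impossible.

back(3), turn(left), move(1)

key: cell and facing (now W) both changed — the 3 commands mix motion and turning
begin: at (5,5), heading up
1. back(3) → at (5,2), heading up
2. turn(left) → at (5,2), heading left
3. move(1) → at (4,2), heading left
all 343 alternatives checked — unique.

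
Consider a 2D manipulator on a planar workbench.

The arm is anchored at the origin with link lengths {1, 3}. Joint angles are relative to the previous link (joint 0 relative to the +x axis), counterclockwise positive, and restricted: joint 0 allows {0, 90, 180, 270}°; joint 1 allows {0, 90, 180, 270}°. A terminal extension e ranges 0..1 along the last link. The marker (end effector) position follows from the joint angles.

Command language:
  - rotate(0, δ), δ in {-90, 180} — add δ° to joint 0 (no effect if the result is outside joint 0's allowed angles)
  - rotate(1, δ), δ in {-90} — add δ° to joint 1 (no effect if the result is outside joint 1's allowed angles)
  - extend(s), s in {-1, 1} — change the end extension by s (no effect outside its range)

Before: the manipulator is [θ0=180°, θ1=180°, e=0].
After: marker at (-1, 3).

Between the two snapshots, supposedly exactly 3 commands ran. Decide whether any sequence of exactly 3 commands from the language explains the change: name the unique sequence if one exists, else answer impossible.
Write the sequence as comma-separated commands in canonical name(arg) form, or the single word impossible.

rotate(1, -90), rotate(1, -90), rotate(1, -90)

begin: [θ0=180°, θ1=180°, e=0]
step 1 (rotate(1, -90)): [θ0=180°, θ1=90°, e=0]
step 2 (rotate(1, -90)): [θ0=180°, θ1=0°, e=0]
step 3 (rotate(1, -90)): [θ0=180°, θ1=270°, e=0]
no rival 3-sequence matches.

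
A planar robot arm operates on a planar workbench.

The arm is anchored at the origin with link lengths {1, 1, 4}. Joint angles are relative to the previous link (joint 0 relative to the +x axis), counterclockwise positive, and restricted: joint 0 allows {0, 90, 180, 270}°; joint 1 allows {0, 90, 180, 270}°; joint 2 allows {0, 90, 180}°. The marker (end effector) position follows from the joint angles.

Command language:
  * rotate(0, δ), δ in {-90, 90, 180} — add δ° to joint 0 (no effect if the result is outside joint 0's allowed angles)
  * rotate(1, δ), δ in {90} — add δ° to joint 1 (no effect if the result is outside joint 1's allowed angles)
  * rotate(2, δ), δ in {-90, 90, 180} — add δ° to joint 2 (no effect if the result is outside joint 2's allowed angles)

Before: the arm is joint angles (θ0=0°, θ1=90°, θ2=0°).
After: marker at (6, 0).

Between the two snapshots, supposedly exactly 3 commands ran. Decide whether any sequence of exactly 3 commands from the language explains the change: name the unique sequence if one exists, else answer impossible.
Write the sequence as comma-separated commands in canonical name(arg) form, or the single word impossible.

rotate(1, 90), rotate(1, 90), rotate(1, 90)

t0: joint angles (θ0=0°, θ1=90°, θ2=0°)
1. rotate(1, 90) → joint angles (θ0=0°, θ1=180°, θ2=0°)
2. rotate(1, 90) → joint angles (θ0=0°, θ1=270°, θ2=0°)
3. rotate(1, 90) → joint angles (θ0=0°, θ1=0°, θ2=0°)
uniquely the one of 343 3-step routes that fits.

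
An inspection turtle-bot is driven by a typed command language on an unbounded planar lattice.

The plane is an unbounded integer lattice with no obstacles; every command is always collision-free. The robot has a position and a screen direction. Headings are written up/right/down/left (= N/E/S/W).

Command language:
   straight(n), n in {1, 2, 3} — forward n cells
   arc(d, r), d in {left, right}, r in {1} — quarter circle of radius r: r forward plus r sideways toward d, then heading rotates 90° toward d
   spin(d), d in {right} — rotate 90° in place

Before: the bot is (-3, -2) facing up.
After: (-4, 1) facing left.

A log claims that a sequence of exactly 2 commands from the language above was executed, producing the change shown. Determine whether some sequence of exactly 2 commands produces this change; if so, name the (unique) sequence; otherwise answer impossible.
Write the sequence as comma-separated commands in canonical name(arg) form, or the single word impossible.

key: order matters: swapping straight(2) and arc(left, 1) lands elsewhere
start: (-3, -2) facing up
t=1 straight(2) ⇒ (-3, 0) facing up
t=2 arc(left, 1) ⇒ (-4, 1) facing left
no rival 2-sequence matches.

straight(2), arc(left, 1)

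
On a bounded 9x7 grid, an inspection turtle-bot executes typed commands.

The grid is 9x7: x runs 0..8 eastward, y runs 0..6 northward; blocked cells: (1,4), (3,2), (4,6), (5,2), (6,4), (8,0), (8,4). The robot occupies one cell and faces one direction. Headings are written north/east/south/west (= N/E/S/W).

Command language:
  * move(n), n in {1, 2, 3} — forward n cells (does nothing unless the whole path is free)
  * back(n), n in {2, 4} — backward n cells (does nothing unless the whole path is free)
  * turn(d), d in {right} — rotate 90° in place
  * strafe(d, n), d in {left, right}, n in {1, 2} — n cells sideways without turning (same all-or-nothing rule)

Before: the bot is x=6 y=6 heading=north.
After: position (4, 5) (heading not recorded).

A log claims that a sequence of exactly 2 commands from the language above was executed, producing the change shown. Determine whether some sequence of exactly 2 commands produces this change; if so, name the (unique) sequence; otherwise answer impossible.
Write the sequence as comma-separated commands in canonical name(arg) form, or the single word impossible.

checked all 2-command options: none fits.

impossible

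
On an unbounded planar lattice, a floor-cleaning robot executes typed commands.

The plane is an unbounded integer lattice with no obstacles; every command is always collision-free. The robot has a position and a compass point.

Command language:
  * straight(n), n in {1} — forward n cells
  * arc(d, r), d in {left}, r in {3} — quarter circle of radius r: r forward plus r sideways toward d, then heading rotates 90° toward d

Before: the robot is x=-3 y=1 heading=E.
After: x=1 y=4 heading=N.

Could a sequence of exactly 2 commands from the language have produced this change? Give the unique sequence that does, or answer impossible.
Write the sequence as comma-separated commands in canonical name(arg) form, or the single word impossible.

straight(1), arc(left, 3)

key: position moved to (1,4) AND the heading swung to N — translation plus rotation needed
begin: x=-3 y=1 heading=E
step 1 (straight(1)): x=-2 y=1 heading=E
step 2 (arc(left, 3)): x=1 y=4 heading=N
no rival 2-sequence matches.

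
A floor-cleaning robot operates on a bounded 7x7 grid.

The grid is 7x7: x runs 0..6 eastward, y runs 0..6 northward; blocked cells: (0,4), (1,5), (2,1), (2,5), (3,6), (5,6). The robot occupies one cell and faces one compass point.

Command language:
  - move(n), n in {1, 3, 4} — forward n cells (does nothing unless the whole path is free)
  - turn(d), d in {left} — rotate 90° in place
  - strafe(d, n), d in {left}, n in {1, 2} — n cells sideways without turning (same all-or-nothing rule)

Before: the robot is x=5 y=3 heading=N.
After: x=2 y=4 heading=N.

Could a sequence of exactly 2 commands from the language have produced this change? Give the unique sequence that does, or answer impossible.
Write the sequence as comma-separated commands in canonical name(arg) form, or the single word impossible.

checked all 2-command options: none fits.

impossible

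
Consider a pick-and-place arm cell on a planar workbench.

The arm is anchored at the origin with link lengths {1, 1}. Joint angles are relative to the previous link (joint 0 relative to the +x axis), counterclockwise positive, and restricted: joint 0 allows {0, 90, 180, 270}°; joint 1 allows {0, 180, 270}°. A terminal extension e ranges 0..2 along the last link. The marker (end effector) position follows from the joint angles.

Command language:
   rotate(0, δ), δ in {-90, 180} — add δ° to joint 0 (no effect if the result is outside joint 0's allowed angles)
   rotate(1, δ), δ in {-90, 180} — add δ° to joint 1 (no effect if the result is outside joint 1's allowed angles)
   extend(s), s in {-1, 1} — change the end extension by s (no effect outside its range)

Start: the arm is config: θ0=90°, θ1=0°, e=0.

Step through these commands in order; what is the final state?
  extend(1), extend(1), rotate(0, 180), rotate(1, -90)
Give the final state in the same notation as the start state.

begin: config: θ0=90°, θ1=0°, e=0
step 1 (extend(1)): config: θ0=90°, θ1=0°, e=1
step 2 (extend(1)): config: θ0=90°, θ1=0°, e=2
step 3 (rotate(0, 180)): config: θ0=270°, θ1=0°, e=2
step 4 (rotate(1, -90)): config: θ0=270°, θ1=270°, e=2

config: θ0=270°, θ1=270°, e=2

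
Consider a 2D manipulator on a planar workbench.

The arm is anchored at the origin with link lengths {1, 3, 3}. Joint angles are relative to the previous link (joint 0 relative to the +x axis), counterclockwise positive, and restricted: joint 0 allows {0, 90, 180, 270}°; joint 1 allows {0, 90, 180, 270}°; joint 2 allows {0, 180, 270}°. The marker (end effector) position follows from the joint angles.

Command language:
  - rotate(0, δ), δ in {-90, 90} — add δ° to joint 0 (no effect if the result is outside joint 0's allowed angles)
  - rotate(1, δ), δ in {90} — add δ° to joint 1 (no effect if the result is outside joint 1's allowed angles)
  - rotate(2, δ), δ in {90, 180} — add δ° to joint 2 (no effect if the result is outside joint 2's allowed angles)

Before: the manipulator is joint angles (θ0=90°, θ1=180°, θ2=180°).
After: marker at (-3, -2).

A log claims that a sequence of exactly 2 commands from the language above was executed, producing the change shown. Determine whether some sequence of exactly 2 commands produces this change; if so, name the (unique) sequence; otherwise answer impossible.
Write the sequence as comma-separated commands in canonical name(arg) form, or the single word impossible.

rotate(2, 90), rotate(2, 180)

key: running rotate(2, 180) before rotate(2, 90) would end elsewhere — order is forced
begin: joint angles (θ0=90°, θ1=180°, θ2=180°)
step 1 (rotate(2, 90)): joint angles (θ0=90°, θ1=180°, θ2=270°)
step 2 (rotate(2, 180)): joint angles (θ0=90°, θ1=180°, θ2=270°)
all 25 alternatives checked — unique.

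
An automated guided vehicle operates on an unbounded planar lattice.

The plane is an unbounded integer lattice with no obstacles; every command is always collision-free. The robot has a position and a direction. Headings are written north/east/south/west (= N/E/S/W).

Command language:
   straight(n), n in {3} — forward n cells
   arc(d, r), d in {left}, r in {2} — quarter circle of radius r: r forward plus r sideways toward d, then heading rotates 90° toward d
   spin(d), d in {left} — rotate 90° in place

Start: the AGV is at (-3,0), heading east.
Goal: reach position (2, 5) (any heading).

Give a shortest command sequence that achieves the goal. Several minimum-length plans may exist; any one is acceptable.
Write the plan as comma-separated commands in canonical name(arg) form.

straight(3), arc(left, 2), straight(3)

begin: at (-3,0), heading east
1. straight(3) → at (0,0), heading east
2. arc(left, 2) → at (2,2), heading north
3. straight(3) → at (2,5), heading north
minimal: 3 command(s), checked below 3.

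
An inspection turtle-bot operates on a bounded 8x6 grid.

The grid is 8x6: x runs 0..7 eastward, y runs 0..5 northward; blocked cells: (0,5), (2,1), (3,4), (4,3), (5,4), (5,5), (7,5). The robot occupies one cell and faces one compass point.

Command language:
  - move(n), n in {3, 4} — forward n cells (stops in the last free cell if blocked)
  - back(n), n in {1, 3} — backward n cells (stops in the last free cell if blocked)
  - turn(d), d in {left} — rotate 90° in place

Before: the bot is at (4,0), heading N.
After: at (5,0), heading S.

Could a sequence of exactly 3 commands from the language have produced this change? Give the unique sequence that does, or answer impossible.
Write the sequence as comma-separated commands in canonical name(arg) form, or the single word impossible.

key: cell and facing (now S) both changed — the 3 commands mix motion and turning
from: at (4,0), heading N
[1] after turn(left): at (4,0), heading W
[2] after back(1): at (5,0), heading W
[3] after turn(left): at (5,0), heading S
no other 3-command option fits: unique.

turn(left), back(1), turn(left)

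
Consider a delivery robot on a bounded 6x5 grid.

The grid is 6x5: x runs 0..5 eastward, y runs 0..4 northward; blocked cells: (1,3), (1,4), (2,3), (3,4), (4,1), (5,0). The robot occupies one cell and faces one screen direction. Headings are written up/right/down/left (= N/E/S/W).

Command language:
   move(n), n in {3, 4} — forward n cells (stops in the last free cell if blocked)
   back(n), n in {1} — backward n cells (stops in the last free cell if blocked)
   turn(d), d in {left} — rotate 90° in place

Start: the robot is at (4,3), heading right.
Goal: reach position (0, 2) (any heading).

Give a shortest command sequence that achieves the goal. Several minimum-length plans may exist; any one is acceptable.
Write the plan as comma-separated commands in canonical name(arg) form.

from: at (4,3), heading right
step 1 (turn(left)): at (4,3), heading up
step 2 (back(1)): at (4,2), heading up
step 3 (turn(left)): at (4,2), heading left
step 4 (move(4)): at (0,2), heading left
no 3-step plan works, so 4 is optimal.

turn(left), back(1), turn(left), move(4)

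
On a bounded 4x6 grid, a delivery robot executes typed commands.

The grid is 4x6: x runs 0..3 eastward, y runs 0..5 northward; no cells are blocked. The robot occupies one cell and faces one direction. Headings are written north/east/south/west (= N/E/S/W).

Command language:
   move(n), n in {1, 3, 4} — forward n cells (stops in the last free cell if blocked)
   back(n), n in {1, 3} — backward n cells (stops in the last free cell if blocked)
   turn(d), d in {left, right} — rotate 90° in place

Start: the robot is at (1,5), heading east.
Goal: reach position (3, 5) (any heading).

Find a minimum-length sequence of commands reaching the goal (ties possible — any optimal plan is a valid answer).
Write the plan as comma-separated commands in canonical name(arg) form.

begin: at (1,5), heading east
step 1 (move(4)): at (3,5), heading east
nothing shorter than 1 reaches the goal.

move(4)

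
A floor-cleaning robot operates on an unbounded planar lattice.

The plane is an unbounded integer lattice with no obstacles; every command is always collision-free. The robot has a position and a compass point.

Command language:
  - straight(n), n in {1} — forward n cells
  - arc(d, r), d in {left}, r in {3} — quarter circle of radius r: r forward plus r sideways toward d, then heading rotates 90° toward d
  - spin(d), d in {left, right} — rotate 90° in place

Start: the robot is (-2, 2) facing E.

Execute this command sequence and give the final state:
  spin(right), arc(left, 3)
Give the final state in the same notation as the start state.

t0: (-2, 2) facing E
1. spin(right) → (-2, 2) facing S
2. arc(left, 3) → (1, -1) facing E

(1, -1) facing E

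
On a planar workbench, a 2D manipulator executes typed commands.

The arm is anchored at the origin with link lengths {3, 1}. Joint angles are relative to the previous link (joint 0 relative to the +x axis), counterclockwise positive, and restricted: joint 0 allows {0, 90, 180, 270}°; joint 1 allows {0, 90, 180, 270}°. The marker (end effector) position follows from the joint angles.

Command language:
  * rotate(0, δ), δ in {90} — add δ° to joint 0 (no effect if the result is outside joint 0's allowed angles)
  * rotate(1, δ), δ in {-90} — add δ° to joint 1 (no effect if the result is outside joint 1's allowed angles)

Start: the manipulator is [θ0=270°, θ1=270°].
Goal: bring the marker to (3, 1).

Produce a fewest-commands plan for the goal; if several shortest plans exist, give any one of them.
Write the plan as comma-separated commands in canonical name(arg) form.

from: [θ0=270°, θ1=270°]
1. rotate(0, 90) → [θ0=0°, θ1=270°]
2. rotate(1, -90) → [θ0=0°, θ1=180°]
3. rotate(1, -90) → [θ0=0°, θ1=90°]
no 2-step plan works, so 3 is optimal.

rotate(0, 90), rotate(1, -90), rotate(1, -90)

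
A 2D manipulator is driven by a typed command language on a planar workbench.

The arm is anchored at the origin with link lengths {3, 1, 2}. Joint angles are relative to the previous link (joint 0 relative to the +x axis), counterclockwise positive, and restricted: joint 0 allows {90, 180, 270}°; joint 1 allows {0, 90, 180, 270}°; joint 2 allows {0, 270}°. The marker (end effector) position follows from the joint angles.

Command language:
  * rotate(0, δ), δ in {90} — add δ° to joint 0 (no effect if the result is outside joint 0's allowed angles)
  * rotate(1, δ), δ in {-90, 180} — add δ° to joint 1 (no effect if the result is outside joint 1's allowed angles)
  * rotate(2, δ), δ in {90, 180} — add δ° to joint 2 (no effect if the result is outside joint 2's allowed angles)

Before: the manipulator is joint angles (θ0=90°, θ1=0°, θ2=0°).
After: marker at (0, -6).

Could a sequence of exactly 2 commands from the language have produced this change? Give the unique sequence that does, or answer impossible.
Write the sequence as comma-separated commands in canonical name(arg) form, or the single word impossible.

begin: joint angles (θ0=90°, θ1=0°, θ2=0°)
[1] after rotate(0, 90): joint angles (θ0=180°, θ1=0°, θ2=0°)
[2] after rotate(0, 90): joint angles (θ0=270°, θ1=0°, θ2=0°)
no other 2-command option fits: unique.

rotate(0, 90), rotate(0, 90)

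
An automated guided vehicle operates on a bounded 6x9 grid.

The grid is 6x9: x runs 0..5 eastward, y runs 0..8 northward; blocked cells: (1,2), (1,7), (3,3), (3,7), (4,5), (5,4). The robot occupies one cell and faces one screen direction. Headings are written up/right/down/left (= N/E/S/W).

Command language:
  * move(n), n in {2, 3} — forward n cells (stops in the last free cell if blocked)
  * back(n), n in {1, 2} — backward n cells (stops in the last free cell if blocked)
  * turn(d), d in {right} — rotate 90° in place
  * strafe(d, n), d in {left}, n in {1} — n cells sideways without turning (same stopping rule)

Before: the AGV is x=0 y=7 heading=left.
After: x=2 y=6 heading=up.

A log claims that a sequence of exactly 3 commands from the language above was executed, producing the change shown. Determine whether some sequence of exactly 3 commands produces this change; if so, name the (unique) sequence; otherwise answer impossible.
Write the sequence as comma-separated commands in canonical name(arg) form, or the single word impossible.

key: order matters: swapping strafe(left, 1) and turn(right) lands elsewhere
t0: x=0 y=7 heading=left
[1] after strafe(left, 1): x=0 y=6 heading=left
[2] after back(2): x=2 y=6 heading=left
[3] after turn(right): x=2 y=6 heading=up
no other 3-command option fits: unique.

strafe(left, 1), back(2), turn(right)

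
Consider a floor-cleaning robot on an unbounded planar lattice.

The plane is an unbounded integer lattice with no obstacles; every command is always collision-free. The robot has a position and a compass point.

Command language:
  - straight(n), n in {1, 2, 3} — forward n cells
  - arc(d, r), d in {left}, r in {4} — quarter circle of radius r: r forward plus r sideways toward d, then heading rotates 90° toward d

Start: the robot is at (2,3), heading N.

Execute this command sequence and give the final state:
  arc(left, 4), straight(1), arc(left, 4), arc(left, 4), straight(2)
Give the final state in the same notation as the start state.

at (-1,-1), heading E

start: at (2,3), heading N
[1] after arc(left, 4): at (-2,7), heading W
[2] after straight(1): at (-3,7), heading W
[3] after arc(left, 4): at (-7,3), heading S
[4] after arc(left, 4): at (-3,-1), heading E
[5] after straight(2): at (-1,-1), heading E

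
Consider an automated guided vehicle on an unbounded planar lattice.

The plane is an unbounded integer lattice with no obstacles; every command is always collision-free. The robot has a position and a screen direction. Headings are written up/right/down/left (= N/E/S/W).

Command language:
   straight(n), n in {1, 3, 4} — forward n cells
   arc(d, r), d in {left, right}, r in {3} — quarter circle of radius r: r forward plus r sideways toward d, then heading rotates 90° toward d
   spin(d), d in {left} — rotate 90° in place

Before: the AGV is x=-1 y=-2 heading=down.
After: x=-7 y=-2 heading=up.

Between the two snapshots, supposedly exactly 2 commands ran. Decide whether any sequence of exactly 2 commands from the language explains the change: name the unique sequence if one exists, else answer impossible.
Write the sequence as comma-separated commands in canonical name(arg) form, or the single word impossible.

key: position moved to (-7,-2) AND the heading swung to N — translation plus rotation needed
start: x=-1 y=-2 heading=down
step 1 (arc(right, 3)): x=-4 y=-5 heading=left
step 2 (arc(right, 3)): x=-7 y=-2 heading=up
uniquely the one of 36 2-step routes that fits.

arc(right, 3), arc(right, 3)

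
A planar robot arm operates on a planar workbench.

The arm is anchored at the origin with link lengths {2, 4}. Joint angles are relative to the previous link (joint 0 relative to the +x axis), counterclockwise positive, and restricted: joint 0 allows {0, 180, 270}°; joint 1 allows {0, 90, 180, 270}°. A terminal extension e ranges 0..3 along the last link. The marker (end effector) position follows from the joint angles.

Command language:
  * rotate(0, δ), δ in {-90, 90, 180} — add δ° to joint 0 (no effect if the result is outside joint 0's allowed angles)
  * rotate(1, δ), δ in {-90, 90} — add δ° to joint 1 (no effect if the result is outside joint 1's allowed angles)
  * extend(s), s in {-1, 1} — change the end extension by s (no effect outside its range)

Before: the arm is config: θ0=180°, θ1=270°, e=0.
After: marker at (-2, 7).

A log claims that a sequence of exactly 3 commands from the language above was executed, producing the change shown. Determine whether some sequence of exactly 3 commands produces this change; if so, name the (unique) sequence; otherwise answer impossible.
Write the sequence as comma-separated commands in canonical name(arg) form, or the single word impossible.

extend(1), extend(1), extend(1)

start: config: θ0=180°, θ1=270°, e=0
step 1 (extend(1)): config: θ0=180°, θ1=270°, e=1
step 2 (extend(1)): config: θ0=180°, θ1=270°, e=2
step 3 (extend(1)): config: θ0=180°, θ1=270°, e=3
no other 3-command option fits: unique.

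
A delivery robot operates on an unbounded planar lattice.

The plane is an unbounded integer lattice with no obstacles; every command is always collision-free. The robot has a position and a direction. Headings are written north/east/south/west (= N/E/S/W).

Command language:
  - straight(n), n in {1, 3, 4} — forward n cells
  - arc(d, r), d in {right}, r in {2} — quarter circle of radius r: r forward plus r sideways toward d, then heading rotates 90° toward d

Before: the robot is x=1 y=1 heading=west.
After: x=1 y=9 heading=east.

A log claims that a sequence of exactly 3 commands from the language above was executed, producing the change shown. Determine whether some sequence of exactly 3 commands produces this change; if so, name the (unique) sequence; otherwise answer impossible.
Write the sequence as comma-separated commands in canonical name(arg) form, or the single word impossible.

key: cell and facing (now E) both changed — the 3 commands mix motion and turning
t0: x=1 y=1 heading=west
[1] after arc(right, 2): x=-1 y=3 heading=north
[2] after straight(4): x=-1 y=7 heading=north
[3] after arc(right, 2): x=1 y=9 heading=east
no rival 3-sequence matches.

arc(right, 2), straight(4), arc(right, 2)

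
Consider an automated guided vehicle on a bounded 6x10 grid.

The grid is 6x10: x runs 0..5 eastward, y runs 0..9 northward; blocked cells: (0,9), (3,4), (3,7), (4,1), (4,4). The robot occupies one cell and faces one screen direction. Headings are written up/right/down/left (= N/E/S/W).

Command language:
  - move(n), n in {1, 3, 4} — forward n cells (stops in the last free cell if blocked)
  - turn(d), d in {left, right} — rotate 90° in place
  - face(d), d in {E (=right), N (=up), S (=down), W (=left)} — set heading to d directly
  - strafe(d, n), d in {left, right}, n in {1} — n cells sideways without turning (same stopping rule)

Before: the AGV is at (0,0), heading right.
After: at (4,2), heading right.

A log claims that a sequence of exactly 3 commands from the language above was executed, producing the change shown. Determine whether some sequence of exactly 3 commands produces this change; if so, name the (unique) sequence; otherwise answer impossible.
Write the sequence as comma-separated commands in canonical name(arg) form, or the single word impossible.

strafe(left, 1), strafe(left, 1), move(4)

key: order matters: swapping strafe(left, 1) and move(4) lands elsewhere
from: at (0,0), heading right
1. strafe(left, 1) → at (0,1), heading right
2. strafe(left, 1) → at (0,2), heading right
3. move(4) → at (4,2), heading right
no rival 3-sequence matches.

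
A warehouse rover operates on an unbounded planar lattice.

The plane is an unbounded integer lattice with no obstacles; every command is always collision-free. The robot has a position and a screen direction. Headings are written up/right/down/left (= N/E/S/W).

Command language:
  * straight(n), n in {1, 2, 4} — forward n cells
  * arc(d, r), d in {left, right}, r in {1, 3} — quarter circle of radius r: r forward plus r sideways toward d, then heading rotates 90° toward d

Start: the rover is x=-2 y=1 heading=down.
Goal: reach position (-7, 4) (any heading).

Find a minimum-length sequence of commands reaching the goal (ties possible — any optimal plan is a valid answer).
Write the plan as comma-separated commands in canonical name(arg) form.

from: x=-2 y=1 heading=down
step 1 (arc(right, 1)): x=-3 y=0 heading=left
step 2 (arc(right, 3)): x=-6 y=3 heading=up
step 3 (arc(left, 1)): x=-7 y=4 heading=left
nothing shorter than 3 reaches the goal.

arc(right, 1), arc(right, 3), arc(left, 1)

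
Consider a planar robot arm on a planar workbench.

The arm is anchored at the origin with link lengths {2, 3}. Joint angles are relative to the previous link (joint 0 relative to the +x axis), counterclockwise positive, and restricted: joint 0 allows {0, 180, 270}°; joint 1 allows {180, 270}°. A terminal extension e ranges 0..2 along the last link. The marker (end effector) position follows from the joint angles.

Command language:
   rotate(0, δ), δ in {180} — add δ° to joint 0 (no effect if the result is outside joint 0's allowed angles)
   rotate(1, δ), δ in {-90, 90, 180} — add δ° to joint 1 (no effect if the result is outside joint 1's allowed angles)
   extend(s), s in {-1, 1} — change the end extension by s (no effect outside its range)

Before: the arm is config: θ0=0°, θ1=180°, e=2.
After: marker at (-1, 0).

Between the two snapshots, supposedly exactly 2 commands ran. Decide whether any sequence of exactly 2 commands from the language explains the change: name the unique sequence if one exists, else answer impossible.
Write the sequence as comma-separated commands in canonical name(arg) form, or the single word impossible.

extend(-1), extend(-1)

initial: config: θ0=0°, θ1=180°, e=2
1. extend(-1) → config: θ0=0°, θ1=180°, e=1
2. extend(-1) → config: θ0=0°, θ1=180°, e=0
no other 2-command option fits: unique.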